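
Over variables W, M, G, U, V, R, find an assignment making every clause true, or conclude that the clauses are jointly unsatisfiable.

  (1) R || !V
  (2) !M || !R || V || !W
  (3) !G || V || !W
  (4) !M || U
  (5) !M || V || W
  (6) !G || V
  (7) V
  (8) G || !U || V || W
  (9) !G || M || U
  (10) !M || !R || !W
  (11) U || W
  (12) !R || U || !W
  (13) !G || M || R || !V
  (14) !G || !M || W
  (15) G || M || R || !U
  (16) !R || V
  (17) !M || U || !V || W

Unit clause (V) forces V = True.
In (R || !V) only R is left, so R = True.
Set W = False.
  then (U || W) forces U = True.
Set M = False.
Set G = False.
All clauses satisfied.

W = False, M = False, G = False, U = True, V = True, R = True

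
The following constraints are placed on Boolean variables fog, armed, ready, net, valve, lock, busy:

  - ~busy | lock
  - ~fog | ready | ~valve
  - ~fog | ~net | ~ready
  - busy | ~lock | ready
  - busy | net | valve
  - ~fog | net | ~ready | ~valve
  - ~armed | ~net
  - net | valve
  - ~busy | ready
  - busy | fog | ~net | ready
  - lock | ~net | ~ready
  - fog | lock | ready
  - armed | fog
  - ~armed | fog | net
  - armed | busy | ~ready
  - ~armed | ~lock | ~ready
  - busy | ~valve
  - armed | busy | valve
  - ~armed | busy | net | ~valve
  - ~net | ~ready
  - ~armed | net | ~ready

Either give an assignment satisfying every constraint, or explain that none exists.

Case busy = True:
  (~busy | lock) forces lock = True.
  (~busy | ready) forces ready = True.
  (~armed | ~lock | ~ready) forces armed = False.
  (armed | fog) forces fog = True.
  (~fog | ~net | ~ready) forces net = False.
  (~fog | net | ~ready | ~valve) forces valve = False.
  Clause (net | valve) is falsified — contradiction.
Case busy = False:
  (busy | ~valve) forces valve = False.
  (busy | net | valve) forces net = True.
  (~armed | ~net) forces armed = False.
  Clause (armed | busy | valve) is falsified — contradiction.
Both cases fail, so the formula is unsatisfiable.

Unsatisfiable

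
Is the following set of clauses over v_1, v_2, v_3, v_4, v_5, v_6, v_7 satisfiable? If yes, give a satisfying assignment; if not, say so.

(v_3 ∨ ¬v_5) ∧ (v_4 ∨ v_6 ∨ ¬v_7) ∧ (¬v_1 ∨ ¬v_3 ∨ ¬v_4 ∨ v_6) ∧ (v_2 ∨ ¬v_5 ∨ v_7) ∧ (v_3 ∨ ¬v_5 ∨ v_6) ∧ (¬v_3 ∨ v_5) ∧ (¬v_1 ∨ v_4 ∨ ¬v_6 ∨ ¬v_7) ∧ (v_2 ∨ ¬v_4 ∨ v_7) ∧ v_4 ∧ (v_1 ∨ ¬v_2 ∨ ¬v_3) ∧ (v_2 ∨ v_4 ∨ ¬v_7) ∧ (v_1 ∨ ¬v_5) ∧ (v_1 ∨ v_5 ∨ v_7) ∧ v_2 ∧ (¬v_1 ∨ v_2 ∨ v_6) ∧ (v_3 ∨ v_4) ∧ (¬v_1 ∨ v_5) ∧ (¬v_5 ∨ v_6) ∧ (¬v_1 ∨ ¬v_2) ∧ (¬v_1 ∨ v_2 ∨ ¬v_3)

v_1=F, v_2=T, v_3=F, v_4=T, v_5=F, v_6=F, v_7=T

Unit clause (v_4) forces v_4 = True.
Unit clause (v_2) forces v_2 = True.
In (¬v_1 ∨ ¬v_2) only ¬v_1 is left, so v_1 = False.
In (v_1 ∨ ¬v_2 ∨ ¬v_3) only ¬v_3 is left, so v_3 = False.
In (v_1 ∨ ¬v_5) only ¬v_5 is left, so v_5 = False.
In (v_1 ∨ v_5 ∨ v_7) only v_7 is left, so v_7 = True.
Set v_6 = False.
All clauses satisfied.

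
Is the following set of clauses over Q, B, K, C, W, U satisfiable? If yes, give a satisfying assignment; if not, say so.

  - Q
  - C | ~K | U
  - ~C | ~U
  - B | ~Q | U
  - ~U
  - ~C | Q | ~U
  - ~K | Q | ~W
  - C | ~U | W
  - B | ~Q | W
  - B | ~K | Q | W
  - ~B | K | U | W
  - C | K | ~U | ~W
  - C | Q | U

Q=T; B=T; K=T; C=T; W=T; U=F

Unit clause (Q) forces Q = True.
Unit clause (~U) forces U = False.
In (B | ~Q | U) only B is left, so B = True.
Set K = True.
  then (C | ~K | U) forces C = True.
Set W = True.
All clauses satisfied.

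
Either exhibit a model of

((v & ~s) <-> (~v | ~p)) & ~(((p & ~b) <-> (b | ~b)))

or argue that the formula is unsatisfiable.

p: False, b: False, v: True, s: False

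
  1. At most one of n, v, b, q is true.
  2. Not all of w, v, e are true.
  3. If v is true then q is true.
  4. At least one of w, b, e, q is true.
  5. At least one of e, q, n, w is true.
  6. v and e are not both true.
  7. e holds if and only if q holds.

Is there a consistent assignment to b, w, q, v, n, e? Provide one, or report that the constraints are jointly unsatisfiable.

b = False, w = True, q = False, v = False, n = False, e = False

  (1) {n, v, b, q}: 0 true — at most one ✓
  (2) {w, v, e}: 1/3 true — not all ✓
  (3) v=F ⇒ q: vacuous ✓
  (4) {w, b, e, q}: 1 true — at least one ✓
  (5) {e, q, n, w}: 1 true — at least one ✓
  (6) v=F, e=F — not both ✓
  (7) e=F, q=F — same ✓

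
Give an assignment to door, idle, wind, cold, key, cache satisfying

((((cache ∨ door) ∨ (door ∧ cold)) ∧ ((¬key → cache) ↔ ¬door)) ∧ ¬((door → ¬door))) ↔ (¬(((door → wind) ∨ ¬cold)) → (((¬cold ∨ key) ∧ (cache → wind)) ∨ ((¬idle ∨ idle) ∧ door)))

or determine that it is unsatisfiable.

door=T; idle=F; wind=T; cold=T; key=F; cache=F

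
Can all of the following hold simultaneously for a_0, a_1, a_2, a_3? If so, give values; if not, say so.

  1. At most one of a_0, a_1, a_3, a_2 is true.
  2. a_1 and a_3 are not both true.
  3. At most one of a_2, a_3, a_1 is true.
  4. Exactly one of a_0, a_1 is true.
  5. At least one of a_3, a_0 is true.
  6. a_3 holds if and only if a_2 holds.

a_0: True, a_1: False, a_2: False, a_3: False

  (1) {a_0, a_1, a_3, a_2}: 1 true — at most one ✓
  (2) a_1=F, a_3=F — not both ✓
  (3) {a_2, a_3, a_1}: 0 true — at most one ✓
  (4) {a_0, a_1}: 1 true — exactly one ✓
  (5) {a_3, a_0}: 1 true — at least one ✓
  (6) a_3=F, a_2=F — same ✓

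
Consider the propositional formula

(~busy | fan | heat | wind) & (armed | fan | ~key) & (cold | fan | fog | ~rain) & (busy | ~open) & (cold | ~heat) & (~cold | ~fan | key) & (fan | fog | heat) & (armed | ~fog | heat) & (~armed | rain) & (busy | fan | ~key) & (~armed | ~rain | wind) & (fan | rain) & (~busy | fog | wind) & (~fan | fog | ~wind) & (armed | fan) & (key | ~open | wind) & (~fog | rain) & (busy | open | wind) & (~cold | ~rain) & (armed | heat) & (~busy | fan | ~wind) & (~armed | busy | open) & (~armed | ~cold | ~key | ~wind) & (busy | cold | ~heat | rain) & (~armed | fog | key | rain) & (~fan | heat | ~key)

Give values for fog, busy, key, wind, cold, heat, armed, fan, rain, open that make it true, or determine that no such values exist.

Set fog = True.
  then (~fog | rain) forces rain = True.
  then (~cold | ~rain) forces cold = False.
  then (cold | ~heat) forces heat = False.
  then (armed | ~fog | heat) forces armed = True.
  then (~armed | ~rain | wind) forces wind = True.
Set busy = True.
  then (~busy | fan | ~wind) forces fan = True.
  then (~fan | heat | ~key) forces key = False.
Set open = False.
All clauses satisfied.

fog = True; busy = True; key = False; wind = True; cold = False; heat = False; armed = True; fan = True; rain = True; open = False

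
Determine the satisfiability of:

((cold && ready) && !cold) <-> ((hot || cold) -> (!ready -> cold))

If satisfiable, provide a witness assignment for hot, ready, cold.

hot=T; ready=F; cold=F

  ((cold && ready) && !cold) <-> ((hot || cold) -> (!ready -> cold)) = True
    (cold && ready) && !cold = False
      cold && ready = False
      !cold = True
    (hot || cold) -> (!ready -> cold) = False
      hot || cold = True
      !ready -> cold = False
        !ready = True
The formula evaluates to True.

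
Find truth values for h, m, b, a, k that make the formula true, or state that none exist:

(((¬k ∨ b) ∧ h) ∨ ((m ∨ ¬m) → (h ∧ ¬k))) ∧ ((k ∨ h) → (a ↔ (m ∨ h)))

h = True, m = False, b = True, a = True, k = False

  ((¬k ∨ b) ∧ h) ∨ ((m ∨ ¬m) → (h ∧ ¬k)) = True
    (¬k ∨ b) ∧ h = True
      ¬k ∨ b = True
        ¬k = True
    (m ∨ ¬m) → (h ∧ ¬k) = True
      m ∨ ¬m = True
        ¬m = True
      h ∧ ¬k = True
        ¬k = True
  (k ∨ h) → (a ↔ (m ∨ h)) = True
    k ∨ h = True
    a ↔ (m ∨ h) = True
      m ∨ h = True
Both conjuncts True, so the formula holds.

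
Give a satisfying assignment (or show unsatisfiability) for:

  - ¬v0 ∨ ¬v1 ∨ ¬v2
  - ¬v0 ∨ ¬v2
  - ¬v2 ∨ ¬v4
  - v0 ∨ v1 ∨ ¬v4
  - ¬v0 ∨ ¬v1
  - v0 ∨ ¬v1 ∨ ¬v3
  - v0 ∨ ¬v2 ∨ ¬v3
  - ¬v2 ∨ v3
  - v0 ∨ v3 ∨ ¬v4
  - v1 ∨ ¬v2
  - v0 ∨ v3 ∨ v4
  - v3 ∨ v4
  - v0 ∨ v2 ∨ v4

v0 = True; v1 = False; v2 = False; v3 = False; v4 = True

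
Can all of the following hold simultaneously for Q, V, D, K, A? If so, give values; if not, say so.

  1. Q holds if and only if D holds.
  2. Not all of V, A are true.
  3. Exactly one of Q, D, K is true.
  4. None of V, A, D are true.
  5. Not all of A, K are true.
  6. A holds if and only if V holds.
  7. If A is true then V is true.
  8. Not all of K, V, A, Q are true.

Q = False, V = False, D = False, K = True, A = False

  (1) Q=F, D=F — same ✓
  (2) {V, A}: 0/2 true — not all ✓
  (3) {Q, D, K}: 1 true — exactly one ✓
  (4) {V, A, D}: 0 true — none ✓
  (5) {A, K}: 1/2 true — not all ✓
  (6) A=F, V=F — same ✓
  (7) A=F ⇒ V: vacuous ✓
  (8) {K, V, A, Q}: 1/4 true — not all ✓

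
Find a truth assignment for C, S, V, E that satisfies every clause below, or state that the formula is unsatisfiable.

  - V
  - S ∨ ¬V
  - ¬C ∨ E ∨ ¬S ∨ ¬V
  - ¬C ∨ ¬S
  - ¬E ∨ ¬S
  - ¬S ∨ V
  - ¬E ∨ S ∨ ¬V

C = False; S = True; V = True; E = False

Unit clause (V) forces V = True.
In (S ∨ ¬V) only S is left, so S = True.
In (¬C ∨ ¬S) only ¬C is left, so C = False.
In (¬E ∨ ¬S) only ¬E is left, so E = False.
Check each clause:
  (V): V holds.
  (S ∨ ¬V): S holds.
  (¬C ∨ E ∨ ¬S ∨ ¬V): ¬C holds.
  (¬C ∨ ¬S): ¬C holds.
  (¬E ∨ ¬S): ¬E holds.
  (¬S ∨ V): V holds.
  (¬E ∨ S ∨ ¬V): ¬E holds.
All clauses satisfied.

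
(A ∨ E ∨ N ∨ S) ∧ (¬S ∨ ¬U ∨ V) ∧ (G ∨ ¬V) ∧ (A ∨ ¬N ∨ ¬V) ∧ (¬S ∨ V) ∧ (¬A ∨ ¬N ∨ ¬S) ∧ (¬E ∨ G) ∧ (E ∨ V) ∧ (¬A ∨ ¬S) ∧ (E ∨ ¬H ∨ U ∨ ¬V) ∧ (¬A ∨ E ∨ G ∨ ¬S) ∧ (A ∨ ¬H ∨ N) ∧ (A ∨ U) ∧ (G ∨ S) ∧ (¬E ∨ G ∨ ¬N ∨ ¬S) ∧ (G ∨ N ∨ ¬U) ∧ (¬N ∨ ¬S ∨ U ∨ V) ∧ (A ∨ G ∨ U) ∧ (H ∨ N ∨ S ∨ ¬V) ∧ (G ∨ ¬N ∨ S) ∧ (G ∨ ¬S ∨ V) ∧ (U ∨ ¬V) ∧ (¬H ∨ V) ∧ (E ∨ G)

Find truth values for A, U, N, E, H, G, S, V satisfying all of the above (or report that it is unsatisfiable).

Set A = True.
  then (¬A ∨ ¬S) forces S = False.
  then (G ∨ S) forces G = True.
Set U = True.
Set N = True.
Set E = True.
Set H = False.
Set V = False.
All clauses satisfied.

A: True; U: True; N: True; E: True; H: False; G: True; S: False; V: False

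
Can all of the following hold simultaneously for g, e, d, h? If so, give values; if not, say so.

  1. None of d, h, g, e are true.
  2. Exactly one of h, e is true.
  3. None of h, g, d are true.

Case e = True:
  Constraint (1) is violated (e=T) — contradiction.
Case e = False:
  (1) forces d = False.
  (1) forces h = False.
  Constraint (2) is violated (h=F, e=F) — contradiction.
Both cases fail — unsatisfiable.

UNSATISFIABLE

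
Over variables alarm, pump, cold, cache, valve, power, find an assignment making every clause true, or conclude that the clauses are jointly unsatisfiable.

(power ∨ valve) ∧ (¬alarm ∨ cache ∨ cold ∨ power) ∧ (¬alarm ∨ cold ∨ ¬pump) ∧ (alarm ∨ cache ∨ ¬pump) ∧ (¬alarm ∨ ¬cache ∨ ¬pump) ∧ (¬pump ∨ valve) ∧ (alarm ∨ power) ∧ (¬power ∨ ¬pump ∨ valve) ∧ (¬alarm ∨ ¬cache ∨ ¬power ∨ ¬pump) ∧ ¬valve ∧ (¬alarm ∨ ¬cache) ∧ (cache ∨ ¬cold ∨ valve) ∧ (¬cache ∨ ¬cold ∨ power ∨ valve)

alarm=T; pump=F; cold=F; cache=F; valve=F; power=T

Unit clause (¬valve) forces valve = False.
In (power ∨ valve) only power is left, so power = True.
In (¬pump ∨ valve) only ¬pump is left, so pump = False.
Set alarm = True.
  then (¬alarm ∨ ¬cache) forces cache = False.
  then (cache ∨ ¬cold ∨ valve) forces cold = False.
All clauses satisfied.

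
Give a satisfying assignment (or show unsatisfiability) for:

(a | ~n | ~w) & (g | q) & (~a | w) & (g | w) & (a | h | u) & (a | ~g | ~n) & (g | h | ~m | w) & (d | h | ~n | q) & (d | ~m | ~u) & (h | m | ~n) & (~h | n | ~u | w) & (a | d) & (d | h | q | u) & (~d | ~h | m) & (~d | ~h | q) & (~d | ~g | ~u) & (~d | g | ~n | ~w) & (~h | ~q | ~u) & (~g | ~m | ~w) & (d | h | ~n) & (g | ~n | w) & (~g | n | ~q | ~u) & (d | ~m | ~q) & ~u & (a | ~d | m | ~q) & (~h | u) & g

h: False; d: False; g: True; u: False; m: False; a: True; q: True; n: False; w: True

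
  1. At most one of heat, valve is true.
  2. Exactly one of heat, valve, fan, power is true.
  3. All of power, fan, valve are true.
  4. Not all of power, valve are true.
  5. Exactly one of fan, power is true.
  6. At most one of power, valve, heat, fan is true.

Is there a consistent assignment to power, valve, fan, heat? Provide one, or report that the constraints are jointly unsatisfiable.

Case fan = True:
  (2) with fan=T forces heat = False.
  (2) with fan=T forces valve = False.
  Constraint (3) is violated (valve=F) — contradiction.
Case fan = False:
  Constraint (3) is violated (fan=F) — contradiction.
Both cases fail — unsatisfiable.

No satisfying assignment exists.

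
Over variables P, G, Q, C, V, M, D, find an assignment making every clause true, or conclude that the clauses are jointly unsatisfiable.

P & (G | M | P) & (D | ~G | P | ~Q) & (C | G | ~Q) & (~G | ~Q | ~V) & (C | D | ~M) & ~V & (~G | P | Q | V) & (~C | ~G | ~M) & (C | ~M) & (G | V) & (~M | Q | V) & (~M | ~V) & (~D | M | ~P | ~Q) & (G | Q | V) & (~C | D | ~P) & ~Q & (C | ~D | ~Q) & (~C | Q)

P=T, G=T, Q=F, C=F, V=F, M=F, D=T

Unit clause (P) forces P = True.
Unit clause (~V) forces V = False.
In (G | V) only G is left, so G = True.
Unit clause (~Q) forces Q = False.
In (~C | Q) only ~C is left, so C = False.
In (C | ~M) only ~M is left, so M = False.
Set D = True.
All clauses satisfied.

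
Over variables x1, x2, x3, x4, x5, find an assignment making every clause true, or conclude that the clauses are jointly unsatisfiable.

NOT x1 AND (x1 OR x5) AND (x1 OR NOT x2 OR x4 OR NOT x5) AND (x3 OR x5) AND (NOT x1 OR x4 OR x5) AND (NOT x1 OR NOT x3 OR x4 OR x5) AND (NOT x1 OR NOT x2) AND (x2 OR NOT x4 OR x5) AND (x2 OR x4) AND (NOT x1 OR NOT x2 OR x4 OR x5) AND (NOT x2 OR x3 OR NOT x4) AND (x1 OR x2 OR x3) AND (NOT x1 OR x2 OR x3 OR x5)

x1=F; x2=T; x3=T; x4=T; x5=T

Unit clause (NOT x1) forces x1 = False.
In (x1 OR x5) only x5 is left, so x5 = True.
Set x2 = True.
  then (x1 OR NOT x2 OR x4 OR NOT x5) forces x4 = True.
  then (NOT x2 OR x3 OR NOT x4) forces x3 = True.
All clauses satisfied.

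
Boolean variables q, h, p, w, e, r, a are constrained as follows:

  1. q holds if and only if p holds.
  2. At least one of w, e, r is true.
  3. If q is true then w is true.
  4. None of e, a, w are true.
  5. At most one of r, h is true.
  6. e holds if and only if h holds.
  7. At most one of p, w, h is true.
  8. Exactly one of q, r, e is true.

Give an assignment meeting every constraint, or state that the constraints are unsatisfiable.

q = False, h = False, p = False, w = False, e = False, r = True, a = False

  (1) q=F, p=F — same ✓
  (2) {w, e, r}: 1 true — at least one ✓
  (3) q=F ⇒ w: vacuous ✓
  (4) {e, a, w}: 0 true — none ✓
  (5) {r, h}: 1 true — at most one ✓
  (6) e=F, h=F — same ✓
  (7) {p, w, h}: 0 true — at most one ✓
  (8) {q, r, e}: 1 true — exactly one ✓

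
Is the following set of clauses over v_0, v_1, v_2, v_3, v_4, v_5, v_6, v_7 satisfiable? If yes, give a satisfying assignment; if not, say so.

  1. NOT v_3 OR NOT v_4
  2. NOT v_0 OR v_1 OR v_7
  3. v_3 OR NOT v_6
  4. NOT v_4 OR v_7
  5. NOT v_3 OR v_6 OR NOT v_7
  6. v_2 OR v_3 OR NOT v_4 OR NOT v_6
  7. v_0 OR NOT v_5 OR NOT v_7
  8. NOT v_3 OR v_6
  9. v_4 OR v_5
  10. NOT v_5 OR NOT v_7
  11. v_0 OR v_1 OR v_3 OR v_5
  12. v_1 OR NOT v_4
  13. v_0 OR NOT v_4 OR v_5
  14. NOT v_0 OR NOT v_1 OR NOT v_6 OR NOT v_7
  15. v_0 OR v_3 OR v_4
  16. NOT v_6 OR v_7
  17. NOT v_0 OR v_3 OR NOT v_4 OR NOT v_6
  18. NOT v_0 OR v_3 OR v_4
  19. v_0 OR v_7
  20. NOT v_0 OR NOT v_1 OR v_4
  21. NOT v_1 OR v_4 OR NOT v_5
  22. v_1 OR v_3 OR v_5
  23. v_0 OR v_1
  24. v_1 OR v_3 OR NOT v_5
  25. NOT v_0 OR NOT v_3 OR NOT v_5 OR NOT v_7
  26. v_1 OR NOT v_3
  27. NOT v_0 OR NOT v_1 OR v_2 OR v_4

Try v_0 = False:
  (v_0 OR v_7) forces v_7 = True.
  (v_0 OR NOT v_5 OR NOT v_7) forces v_5 = False.
  (v_4 OR v_5) forces v_4 = True.
  clause (v_0 OR NOT v_4 OR v_5) is falsified — backtrack.
So v_0 = True.
Set v_1 = True.
  then (NOT v_0 OR NOT v_1 OR v_4) forces v_4 = True.
  then (NOT v_3 OR NOT v_4) forces v_3 = False.
  then (v_3 OR NOT v_6) forces v_6 = False.
  then (NOT v_4 OR v_7) forces v_7 = True.
  then (NOT v_5 OR NOT v_7) forces v_5 = False.
Set v_2 = True.
All clauses satisfied.

v_0: True; v_1: True; v_2: True; v_3: False; v_4: True; v_5: False; v_6: False; v_7: True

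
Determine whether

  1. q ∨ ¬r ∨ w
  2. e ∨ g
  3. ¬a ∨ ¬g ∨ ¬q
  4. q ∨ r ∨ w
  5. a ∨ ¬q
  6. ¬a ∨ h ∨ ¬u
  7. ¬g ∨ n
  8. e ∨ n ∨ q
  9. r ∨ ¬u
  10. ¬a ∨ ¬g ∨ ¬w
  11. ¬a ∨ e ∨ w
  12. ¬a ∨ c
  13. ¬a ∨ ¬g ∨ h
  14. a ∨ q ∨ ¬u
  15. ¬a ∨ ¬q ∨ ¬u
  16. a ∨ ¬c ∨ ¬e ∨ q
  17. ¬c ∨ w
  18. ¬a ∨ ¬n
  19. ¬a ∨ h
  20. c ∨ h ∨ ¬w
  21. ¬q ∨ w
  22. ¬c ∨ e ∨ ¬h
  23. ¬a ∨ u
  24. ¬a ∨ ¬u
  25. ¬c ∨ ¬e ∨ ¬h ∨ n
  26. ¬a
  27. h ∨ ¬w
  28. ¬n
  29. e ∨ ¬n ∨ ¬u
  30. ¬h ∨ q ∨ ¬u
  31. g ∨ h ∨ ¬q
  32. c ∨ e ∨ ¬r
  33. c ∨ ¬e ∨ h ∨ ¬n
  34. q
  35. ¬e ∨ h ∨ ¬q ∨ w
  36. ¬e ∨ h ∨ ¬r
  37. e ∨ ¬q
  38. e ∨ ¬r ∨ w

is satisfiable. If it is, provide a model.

Case a = True:
  Clause (¬a) is falsified — contradiction.
Case a = False:
  (a ∨ ¬q) forces q = False.
  Clause (q) is falsified — contradiction.
Both cases fail, so the formula is unsatisfiable.

Unsatisfiable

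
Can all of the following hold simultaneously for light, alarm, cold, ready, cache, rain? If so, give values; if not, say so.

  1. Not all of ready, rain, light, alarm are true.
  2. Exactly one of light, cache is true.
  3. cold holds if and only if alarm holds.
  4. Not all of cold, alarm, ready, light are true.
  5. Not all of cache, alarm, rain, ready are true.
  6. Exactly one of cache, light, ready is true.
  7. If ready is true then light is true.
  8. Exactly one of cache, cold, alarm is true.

light = False; alarm = False; cold = False; ready = False; cache = True; rain = True

  (1) {ready, rain, light, alarm}: 1/4 true — not all ✓
  (2) {light, cache}: 1 true — exactly one ✓
  (3) cold=F, alarm=F — same ✓
  (4) {cold, alarm, ready, light}: 0/4 true — not all ✓
  (5) {cache, alarm, rain, ready}: 2/4 true — not all ✓
  (6) {cache, light, ready}: 1 true — exactly one ✓
  (7) ready=F ⇒ light: vacuous ✓
  (8) {cache, cold, alarm}: 1 true — exactly one ✓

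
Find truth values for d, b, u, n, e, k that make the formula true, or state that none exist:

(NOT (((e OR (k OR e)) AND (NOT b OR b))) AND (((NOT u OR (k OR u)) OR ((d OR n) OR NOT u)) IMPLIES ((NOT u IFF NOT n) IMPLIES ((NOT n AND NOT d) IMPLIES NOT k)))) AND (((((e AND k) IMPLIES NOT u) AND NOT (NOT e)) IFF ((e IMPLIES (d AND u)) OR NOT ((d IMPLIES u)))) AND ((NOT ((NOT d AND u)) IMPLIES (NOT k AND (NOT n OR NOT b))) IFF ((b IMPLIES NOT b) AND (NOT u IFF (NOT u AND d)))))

No satisfying assignment exists.

Case e = True: the formula simplifies to (NOT ((NOT b OR b)) AND (((NOT u OR (k OR u)) OR ((d OR n) OR NOT u)) IMPLIES ((NOT u IFF NOT n) IMPLIES ((NOT n AND NOT d) IMPLIES NOT k)))) AND (((k IMPLIES NOT u) IFF ((d AND u) OR NOT ((d IMPLIES u)))) AND ((NOT ((NOT d AND u)) IMPLIES (NOT k AND (NOT n OR NOT b))) IFF ((b IMPLIES NOT b) AND (NOT u IFF (NOT u AND d))))).
  b = True: the conjunct NOT ((NOT b OR b)) becomes NOT ((False OR True)) = False.
  b = False: the conjunct NOT ((NOT b OR b)) becomes NOT ((True OR False)) = False.
Case e = False: the conjunct (((e AND k) IMPLIES NOT u) AND NOT (NOT e)) IFF ((e IMPLIES (d AND u)) OR NOT ((d IMPLIES u))) becomes (True AND False) IFF (True OR NOT ((d IMPLIES u))) = False.
Both cases fail — unsatisfiable.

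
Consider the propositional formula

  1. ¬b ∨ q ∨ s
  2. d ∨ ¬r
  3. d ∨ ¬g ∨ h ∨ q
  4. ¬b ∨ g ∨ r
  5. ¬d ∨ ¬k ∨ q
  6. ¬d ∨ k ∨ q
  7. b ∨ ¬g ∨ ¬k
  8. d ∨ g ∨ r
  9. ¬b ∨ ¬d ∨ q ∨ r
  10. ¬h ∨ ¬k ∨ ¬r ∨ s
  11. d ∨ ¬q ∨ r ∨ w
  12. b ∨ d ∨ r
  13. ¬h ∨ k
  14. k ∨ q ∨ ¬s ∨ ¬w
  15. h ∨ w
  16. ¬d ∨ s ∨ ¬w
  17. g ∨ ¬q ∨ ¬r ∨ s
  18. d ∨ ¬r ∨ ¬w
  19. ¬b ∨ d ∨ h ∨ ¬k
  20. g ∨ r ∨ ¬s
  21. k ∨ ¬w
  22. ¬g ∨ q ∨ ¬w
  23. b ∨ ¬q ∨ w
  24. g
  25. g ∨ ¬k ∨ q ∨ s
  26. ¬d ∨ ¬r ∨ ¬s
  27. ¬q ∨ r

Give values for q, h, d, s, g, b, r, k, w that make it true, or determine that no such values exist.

q = False; h = True; d = False; s = True; g = True; b = True; r = False; k = True; w = False

Unit clause (g) forces g = True.
Set q = False.
  then (¬g ∨ q ∨ ¬w) forces w = False.
  then (h ∨ w) forces h = True.
  then (¬h ∨ k) forces k = True.
  then (¬d ∨ ¬k ∨ q) forces d = False.
  then (b ∨ ¬g ∨ ¬k) forces b = True.
  then (¬b ∨ q ∨ s) forces s = True.
  then (d ∨ ¬r) forces r = False.
All clauses satisfied.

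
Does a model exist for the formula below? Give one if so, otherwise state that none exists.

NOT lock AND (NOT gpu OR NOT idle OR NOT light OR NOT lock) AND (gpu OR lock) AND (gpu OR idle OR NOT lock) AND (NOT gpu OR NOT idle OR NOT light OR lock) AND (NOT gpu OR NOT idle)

lock=F, idle=F, light=F, gpu=T

Unit clause (NOT lock) forces lock = False.
In (gpu OR lock) only gpu is left, so gpu = True.
In (NOT gpu OR NOT idle) only NOT idle is left, so idle = False.
Set light = False.
Check each clause:
  (NOT lock): NOT lock holds.
  (NOT gpu OR NOT idle OR NOT light OR NOT lock): NOT idle holds.
  (gpu OR lock): gpu holds.
  (gpu OR idle OR NOT lock): gpu holds.
  (NOT gpu OR NOT idle OR NOT light OR lock): NOT idle holds.
  (NOT gpu OR NOT idle): NOT idle holds.
All clauses satisfied.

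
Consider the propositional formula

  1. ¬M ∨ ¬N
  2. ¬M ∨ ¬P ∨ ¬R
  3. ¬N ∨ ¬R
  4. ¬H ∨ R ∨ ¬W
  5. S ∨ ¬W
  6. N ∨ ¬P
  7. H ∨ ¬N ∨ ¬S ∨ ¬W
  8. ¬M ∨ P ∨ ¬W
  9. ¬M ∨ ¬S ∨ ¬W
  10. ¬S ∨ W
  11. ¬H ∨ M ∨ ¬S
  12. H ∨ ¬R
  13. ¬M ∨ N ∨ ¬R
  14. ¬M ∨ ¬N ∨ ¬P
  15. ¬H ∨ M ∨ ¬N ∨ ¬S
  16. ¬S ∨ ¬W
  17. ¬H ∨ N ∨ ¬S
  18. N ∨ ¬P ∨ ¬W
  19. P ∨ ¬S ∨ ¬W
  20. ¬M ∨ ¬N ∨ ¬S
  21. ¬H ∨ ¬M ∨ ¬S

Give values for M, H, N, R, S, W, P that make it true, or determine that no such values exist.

M: False; H: False; N: True; R: False; S: False; W: False; P: False

Set M = False.
Set H = False.
  then (H ∨ ¬R) forces R = False.
Set N = True.
Try S = True:
  (H ∨ ¬N ∨ ¬S ∨ ¬W) forces W = False.
  clause (¬S ∨ W) is falsified — backtrack.
So S = False.
  then (S ∨ ¬W) forces W = False.
Set P = False.
All clauses satisfied.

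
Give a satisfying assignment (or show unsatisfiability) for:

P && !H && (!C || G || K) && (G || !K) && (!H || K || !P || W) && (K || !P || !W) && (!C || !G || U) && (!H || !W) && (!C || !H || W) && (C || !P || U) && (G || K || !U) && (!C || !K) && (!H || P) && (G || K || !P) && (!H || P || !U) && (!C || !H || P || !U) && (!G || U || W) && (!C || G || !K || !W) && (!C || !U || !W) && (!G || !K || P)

G = True, C = False, U = True, K = True, H = False, W = True, P = True

Unit clause (P) forces P = True.
Unit clause (!H) forces H = False.
Try G = False:
  (G || !K) forces K = False.
  clause (G || K || !P) is falsified — backtrack.
So G = True.
Set C = False.
  then (C || !P || U) forces U = True.
Set K = True.
Set W = True.
All clauses satisfied.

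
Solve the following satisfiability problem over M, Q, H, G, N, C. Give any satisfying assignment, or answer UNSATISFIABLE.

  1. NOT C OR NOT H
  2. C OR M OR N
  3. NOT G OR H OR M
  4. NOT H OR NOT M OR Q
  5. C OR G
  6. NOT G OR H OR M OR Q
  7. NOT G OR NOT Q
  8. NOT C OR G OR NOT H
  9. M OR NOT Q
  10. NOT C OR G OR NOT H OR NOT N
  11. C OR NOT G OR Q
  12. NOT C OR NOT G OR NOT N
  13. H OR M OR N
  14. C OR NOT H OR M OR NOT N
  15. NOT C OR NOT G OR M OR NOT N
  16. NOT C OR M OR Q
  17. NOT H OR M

M = True, Q = True, H = False, G = False, N = True, C = True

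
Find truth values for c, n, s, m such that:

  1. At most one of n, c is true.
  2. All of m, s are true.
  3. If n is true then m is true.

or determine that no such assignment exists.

c = False, n = False, s = True, m = True

  (1) {n, c}: 0 true — at most one ✓
  (2) {m, s}: all 2 true ✓
  (3) n=F ⇒ m: vacuous ✓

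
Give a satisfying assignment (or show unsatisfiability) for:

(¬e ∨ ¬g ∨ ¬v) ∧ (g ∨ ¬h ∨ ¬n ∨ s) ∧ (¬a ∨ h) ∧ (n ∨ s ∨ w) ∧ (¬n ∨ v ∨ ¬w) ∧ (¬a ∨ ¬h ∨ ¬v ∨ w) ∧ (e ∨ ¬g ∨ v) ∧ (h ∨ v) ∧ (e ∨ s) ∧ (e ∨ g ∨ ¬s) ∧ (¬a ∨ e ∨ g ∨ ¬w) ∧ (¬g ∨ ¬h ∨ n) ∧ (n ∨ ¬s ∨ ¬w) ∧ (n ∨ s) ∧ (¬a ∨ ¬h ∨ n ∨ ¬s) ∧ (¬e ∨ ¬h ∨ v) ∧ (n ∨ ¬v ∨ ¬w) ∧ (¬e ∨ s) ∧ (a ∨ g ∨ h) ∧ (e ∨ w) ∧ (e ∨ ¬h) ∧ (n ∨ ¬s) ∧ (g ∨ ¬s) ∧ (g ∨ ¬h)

s = True, g = True, w = True, e = False, n = True, h = False, a = False, v = True

Try s = False:
  (e ∨ s) forces e = True.
  clause (¬e ∨ s) is falsified — backtrack.
So s = True.
  then (n ∨ ¬s) forces n = True.
  then (g ∨ ¬s) forces g = True.
Set w = True.
  then (¬n ∨ v ∨ ¬w) forces v = True.
  then (¬e ∨ ¬g ∨ ¬v) forces e = False.
  then (e ∨ ¬h) forces h = False.
  then (¬a ∨ h) forces a = False.
All clauses satisfied.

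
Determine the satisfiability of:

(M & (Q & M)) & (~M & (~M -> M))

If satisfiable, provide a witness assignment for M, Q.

Case M = True: the conjunct ~M is False.
Case M = False: the conjunct M is False.
Both cases fail — unsatisfiable.

No satisfying assignment exists.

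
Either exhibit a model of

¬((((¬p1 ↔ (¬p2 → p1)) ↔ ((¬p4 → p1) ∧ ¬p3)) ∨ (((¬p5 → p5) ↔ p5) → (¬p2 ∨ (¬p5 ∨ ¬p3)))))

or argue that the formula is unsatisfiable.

p1: False, p2: True, p3: True, p4: False, p5: True

  ¬((((¬p1 ↔ (¬p2 → p1)) ↔ ((¬p4 → p1) ∧ ¬p3)) ∨ (((¬p5 → p5) ↔ p5) → (¬p2 ∨ (¬p5 ∨ ¬p3))))) = True
    ((¬p1 ↔ (¬p2 → p1)) ↔ ((¬p4 → p1) ∧ ¬p3)) ∨ (((¬p5 → p5) ↔ p5) → (¬p2 ∨ (¬p5 ∨ ¬p3))) = False
      (¬p1 ↔ (¬p2 → p1)) ↔ ((¬p4 → p1) ∧ ¬p3) = False
        ¬p1 ↔ (¬p2 → p1) = True
          ¬p1 = True
          ¬p2 → p1 = True
            ¬p2 = False
        (¬p4 → p1) ∧ ¬p3 = False
          ¬p4 → p1 = False
            ¬p4 = True
          ¬p3 = False
      ((¬p5 → p5) ↔ p5) → (¬p2 ∨ (¬p5 ∨ ¬p3)) = False
        (¬p5 → p5) ↔ p5 = True
          ¬p5 → p5 = True
            ¬p5 = False
        ¬p2 ∨ (¬p5 ∨ ¬p3) = False
          ¬p2 = False
          ¬p5 ∨ ¬p3 = False
            ¬p5 = False
            ¬p3 = False
The formula evaluates to True.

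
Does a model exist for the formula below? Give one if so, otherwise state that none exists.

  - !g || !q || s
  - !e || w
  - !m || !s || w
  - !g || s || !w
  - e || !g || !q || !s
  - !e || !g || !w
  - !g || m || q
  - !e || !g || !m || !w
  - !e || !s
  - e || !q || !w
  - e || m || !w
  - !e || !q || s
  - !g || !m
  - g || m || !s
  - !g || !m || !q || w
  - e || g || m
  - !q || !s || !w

w: False, q: True, g: False, e: False, s: False, m: True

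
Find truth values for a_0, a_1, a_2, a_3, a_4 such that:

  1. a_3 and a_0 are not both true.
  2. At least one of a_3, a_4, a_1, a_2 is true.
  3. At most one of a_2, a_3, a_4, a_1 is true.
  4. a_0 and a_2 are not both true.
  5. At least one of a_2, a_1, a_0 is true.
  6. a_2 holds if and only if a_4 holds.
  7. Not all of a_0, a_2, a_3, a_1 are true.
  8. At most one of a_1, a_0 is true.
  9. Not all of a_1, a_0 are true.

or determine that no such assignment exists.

a_0=F; a_1=T; a_2=F; a_3=F; a_4=F

  (1) a_3=F, a_0=F — not both ✓
  (2) {a_3, a_4, a_1, a_2}: 1 true — at least one ✓
  (3) {a_2, a_3, a_4, a_1}: 1 true — at most one ✓
  (4) a_0=F, a_2=F — not both ✓
  (5) {a_2, a_1, a_0}: 1 true — at least one ✓
  (6) a_2=F, a_4=F — same ✓
  (7) {a_0, a_2, a_3, a_1}: 1/4 true — not all ✓
  (8) {a_1, a_0}: 1 true — at most one ✓
  (9) {a_1, a_0}: 1/2 true — not all ✓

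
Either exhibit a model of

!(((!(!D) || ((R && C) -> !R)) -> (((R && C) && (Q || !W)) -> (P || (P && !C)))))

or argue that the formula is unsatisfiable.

D = True; Q = True; R = True; C = True; W = True; P = False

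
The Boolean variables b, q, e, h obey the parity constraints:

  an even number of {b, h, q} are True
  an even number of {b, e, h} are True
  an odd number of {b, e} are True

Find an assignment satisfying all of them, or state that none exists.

b = True, q = False, e = False, h = True

{b, h, q}: 2 true → even ✓
{b, e, h}: 2 true → even ✓
{b, e}: 1 true → odd ✓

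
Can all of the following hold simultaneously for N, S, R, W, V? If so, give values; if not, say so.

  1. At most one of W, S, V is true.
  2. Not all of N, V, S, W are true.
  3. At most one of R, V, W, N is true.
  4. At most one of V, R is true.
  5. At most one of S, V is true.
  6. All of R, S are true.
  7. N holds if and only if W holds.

N=F, S=T, R=T, W=F, V=F

  (1) {W, S, V}: 1 true — at most one ✓
  (2) {N, V, S, W}: 1/4 true — not all ✓
  (3) {R, V, W, N}: 1 true — at most one ✓
  (4) {V, R}: 1 true — at most one ✓
  (5) {S, V}: 1 true — at most one ✓
  (6) {R, S}: all 2 true ✓
  (7) N=F, W=F — same ✓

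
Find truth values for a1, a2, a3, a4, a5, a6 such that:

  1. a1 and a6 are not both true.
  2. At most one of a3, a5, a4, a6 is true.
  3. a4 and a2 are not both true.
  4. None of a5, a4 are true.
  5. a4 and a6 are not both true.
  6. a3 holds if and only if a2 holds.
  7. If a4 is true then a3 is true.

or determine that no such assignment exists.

a1: False; a2: True; a3: True; a4: False; a5: False; a6: False

  (1) a1=F, a6=F — not both ✓
  (2) {a3, a5, a4, a6}: 1 true — at most one ✓
  (3) a4=F, a2=T — not both ✓
  (4) {a5, a4}: 0 true — none ✓
  (5) a4=F, a6=F — not both ✓
  (6) a3=T, a2=T — same ✓
  (7) a4=F ⇒ a3: vacuous ✓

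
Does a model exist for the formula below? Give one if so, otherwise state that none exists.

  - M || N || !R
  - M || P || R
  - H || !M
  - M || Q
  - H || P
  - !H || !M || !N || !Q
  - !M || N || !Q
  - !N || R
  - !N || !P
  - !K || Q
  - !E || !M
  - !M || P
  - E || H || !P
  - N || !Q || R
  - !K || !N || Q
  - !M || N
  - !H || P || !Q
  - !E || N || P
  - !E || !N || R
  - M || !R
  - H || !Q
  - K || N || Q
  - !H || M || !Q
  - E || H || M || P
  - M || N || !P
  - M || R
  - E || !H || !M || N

The formula is unsatisfiable.

Case P = True:
  (!N || !P) forces N = False.
  (!M || N) forces M = False.
  Clause (M || N || !P) is falsified — contradiction.
Case P = False:
  (H || P) forces H = True.
  (!M || P) forces M = False.
  (M || P || R) forces R = True.
  Clause (M || !R) is falsified — contradiction.
Both cases fail, so the formula is unsatisfiable.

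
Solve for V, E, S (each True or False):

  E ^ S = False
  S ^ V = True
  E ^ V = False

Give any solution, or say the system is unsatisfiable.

Adding constraints 1, 2, 3 mod 2: every variable appears an even number of times on the left, so the left side is 0.
But the right sides sum to 1 (mod 2). 0 ≠ 1 — the system is inconsistent.

The formula is unsatisfiable.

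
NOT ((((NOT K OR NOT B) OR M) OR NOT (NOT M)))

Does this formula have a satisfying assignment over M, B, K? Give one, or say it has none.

M = False, B = True, K = True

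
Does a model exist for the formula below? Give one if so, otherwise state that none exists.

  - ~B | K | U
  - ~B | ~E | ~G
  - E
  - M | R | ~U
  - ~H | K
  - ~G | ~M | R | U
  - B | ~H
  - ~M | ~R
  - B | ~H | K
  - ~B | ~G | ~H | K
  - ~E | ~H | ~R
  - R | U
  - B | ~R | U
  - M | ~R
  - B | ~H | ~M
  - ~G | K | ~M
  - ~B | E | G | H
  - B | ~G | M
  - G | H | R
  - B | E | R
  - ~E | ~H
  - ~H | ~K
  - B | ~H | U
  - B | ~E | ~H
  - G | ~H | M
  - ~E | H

Case E = True:
  (~E | ~H) forces H = False.
  Clause (~E | H) is falsified — contradiction.
Case E = False:
  Clause (E) is falsified — contradiction.
Both cases fail, so the formula is unsatisfiable.

Unsatisfiable — no assignment works.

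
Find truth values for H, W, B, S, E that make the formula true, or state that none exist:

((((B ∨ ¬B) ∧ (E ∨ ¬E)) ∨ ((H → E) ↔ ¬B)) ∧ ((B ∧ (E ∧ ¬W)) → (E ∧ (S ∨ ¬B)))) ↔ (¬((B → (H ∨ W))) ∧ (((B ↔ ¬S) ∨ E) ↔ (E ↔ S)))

H: False; W: False; B: True; S: True; E: True

  ((((B ∨ ¬B) ∧ (E ∨ ¬E)) ∨ ((H → E) ↔ ¬B)) ∧ ((B ∧ (E ∧ ¬W)) → (E ∧ (S ∨ ¬B)))) ↔ (¬((B → (H ∨ W))) ∧ (((B ↔ ¬S) ∨ E) ↔ (E ↔ S))) = True
    (((B ∨ ¬B) ∧ (E ∨ ¬E)) ∨ ((H → E) ↔ ¬B)) ∧ ((B ∧ (E ∧ ¬W)) → (E ∧ (S ∨ ¬B))) = True
      ((B ∨ ¬B) ∧ (E ∨ ¬E)) ∨ ((H → E) ↔ ¬B) = True
        (B ∨ ¬B) ∧ (E ∨ ¬E) = True
          B ∨ ¬B = True
            ¬B = False
          E ∨ ¬E = True
            ¬E = False
        (H → E) ↔ ¬B = False
          H → E = True
          ¬B = False
      (B ∧ (E ∧ ¬W)) → (E ∧ (S ∨ ¬B)) = True
        B ∧ (E ∧ ¬W) = True
          E ∧ ¬W = True
            ¬W = True
        E ∧ (S ∨ ¬B) = True
          S ∨ ¬B = True
            ¬B = False
    ¬((B → (H ∨ W))) ∧ (((B ↔ ¬S) ∨ E) ↔ (E ↔ S)) = True
      ¬((B → (H ∨ W))) = True
        B → (H ∨ W) = False
          H ∨ W = False
      ((B ↔ ¬S) ∨ E) ↔ (E ↔ S) = True
        (B ↔ ¬S) ∨ E = True
          B ↔ ¬S = False
            ¬S = False
        E ↔ S = True
The formula evaluates to True.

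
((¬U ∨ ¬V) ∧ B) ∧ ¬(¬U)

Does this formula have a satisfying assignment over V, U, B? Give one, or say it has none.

V = False, U = True, B = True

  (¬U ∨ ¬V) ∧ B = True
    ¬U ∨ ¬V = True
      ¬U = False
      ¬V = True
  ¬(¬U) = True
    ¬U = False
Both conjuncts True, so the formula holds.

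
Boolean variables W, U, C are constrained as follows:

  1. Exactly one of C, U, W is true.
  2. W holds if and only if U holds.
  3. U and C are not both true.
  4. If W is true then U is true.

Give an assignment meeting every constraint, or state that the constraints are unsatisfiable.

W = False; U = False; C = True

  (1) {C, U, W}: 1 true — exactly one ✓
  (2) W=F, U=F — same ✓
  (3) U=F, C=T — not both ✓
  (4) W=F ⇒ U: vacuous ✓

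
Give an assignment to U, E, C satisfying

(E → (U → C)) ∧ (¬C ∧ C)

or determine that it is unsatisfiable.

Case C = True: the conjunct ¬C is False.
Case C = False: the conjunct C is False.
Both cases fail — unsatisfiable.

The formula is unsatisfiable.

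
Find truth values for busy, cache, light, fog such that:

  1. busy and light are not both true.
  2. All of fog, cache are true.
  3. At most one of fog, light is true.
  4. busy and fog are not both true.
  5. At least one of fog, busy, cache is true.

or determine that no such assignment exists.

busy: False; cache: True; light: False; fog: True

  (1) busy=F, light=F — not both ✓
  (2) {fog, cache}: all 2 true ✓
  (3) {fog, light}: 1 true — at most one ✓
  (4) busy=F, fog=T — not both ✓
  (5) {fog, busy, cache}: 2 true — at least one ✓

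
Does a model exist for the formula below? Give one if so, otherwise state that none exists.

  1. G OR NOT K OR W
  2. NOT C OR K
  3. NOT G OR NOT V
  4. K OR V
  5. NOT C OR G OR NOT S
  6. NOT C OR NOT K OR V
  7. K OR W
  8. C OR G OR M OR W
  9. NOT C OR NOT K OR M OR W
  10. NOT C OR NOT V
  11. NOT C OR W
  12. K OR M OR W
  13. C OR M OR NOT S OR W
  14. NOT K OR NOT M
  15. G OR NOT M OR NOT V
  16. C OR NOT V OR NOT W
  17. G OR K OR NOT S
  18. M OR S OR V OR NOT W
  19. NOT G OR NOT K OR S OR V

Try M = True:
  (NOT K OR NOT M) forces K = False.
  (NOT C OR K) forces C = False.
  (K OR V) forces V = True.
  (NOT G OR NOT V) forces G = False.
  clause (G OR NOT M OR NOT V) is falsified — backtrack.
So M = False.
Set C = False.
Set G = True.
  then (NOT G OR NOT V) forces V = False.
  then (K OR V) forces K = True.
  then (NOT G OR NOT K OR S OR V) forces S = True.
  then (C OR M OR NOT S OR W) forces W = True.
All clauses satisfied.

M: False, C: False, G: True, W: True, S: True, V: False, K: True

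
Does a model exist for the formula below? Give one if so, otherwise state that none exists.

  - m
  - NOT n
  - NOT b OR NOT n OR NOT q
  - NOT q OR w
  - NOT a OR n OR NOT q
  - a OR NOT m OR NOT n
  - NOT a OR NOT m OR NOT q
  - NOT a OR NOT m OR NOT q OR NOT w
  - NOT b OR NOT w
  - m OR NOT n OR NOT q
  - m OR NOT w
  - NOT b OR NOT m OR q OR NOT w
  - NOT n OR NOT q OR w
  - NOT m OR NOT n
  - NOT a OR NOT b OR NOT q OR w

b = True, n = False, m = True, a = True, w = False, q = False

Unit clause (m) forces m = True.
Unit clause (NOT n) forces n = False.
Set b = True.
  then (NOT b OR NOT w) forces w = False.
  then (NOT q OR w) forces q = False.
Set a = True.
All clauses satisfied.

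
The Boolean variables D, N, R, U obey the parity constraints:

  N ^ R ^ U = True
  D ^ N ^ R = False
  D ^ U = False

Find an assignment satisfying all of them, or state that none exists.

Unsatisfiable — no assignment works.

Adding constraints 1, 2, 3 mod 2: every variable appears an even number of times on the left, so the left side is 0.
But the right sides sum to 1 (mod 2). 0 ≠ 1 — the system is inconsistent.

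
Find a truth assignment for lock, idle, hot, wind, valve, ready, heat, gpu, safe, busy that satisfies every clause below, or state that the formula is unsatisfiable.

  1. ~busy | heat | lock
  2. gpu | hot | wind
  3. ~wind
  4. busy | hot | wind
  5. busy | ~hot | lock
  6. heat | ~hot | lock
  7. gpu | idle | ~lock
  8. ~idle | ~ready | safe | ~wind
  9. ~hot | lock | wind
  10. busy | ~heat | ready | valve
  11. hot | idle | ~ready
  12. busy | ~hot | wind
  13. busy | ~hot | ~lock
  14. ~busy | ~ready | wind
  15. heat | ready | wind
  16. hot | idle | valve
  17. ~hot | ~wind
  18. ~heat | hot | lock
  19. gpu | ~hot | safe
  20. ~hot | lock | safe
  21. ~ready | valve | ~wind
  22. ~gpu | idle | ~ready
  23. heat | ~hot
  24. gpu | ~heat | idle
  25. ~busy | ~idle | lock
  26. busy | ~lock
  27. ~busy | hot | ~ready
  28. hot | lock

Unit clause (~wind) forces wind = False.
Try lock = False:
  (~hot | lock | wind) forces hot = False.
  clause (hot | lock) is falsified — backtrack.
So lock = True.
  then (busy | ~lock) forces busy = True.
  then (~busy | ~ready | wind) forces ready = False.
  then (heat | ready | wind) forces heat = True.
Set idle = False.
  then (gpu | idle | ~lock) forces gpu = True.
Set hot = False.
  then (hot | idle | valve) forces valve = True.
Set safe = True.
All clauses satisfied.

lock = True, idle = False, hot = False, wind = False, valve = True, ready = False, heat = True, gpu = True, safe = True, busy = True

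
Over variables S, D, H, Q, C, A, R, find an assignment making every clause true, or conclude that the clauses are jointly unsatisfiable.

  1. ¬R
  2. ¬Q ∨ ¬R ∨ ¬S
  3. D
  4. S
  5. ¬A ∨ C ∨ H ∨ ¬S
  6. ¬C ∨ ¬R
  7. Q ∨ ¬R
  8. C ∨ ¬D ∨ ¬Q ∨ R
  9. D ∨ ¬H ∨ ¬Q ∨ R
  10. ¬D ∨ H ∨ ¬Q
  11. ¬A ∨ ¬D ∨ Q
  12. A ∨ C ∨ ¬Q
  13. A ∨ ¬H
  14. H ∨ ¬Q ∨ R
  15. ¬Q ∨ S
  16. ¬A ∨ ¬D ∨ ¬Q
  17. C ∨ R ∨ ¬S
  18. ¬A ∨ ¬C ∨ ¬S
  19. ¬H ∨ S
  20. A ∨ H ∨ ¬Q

S=T; D=T; H=F; Q=F; C=T; A=F; R=F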